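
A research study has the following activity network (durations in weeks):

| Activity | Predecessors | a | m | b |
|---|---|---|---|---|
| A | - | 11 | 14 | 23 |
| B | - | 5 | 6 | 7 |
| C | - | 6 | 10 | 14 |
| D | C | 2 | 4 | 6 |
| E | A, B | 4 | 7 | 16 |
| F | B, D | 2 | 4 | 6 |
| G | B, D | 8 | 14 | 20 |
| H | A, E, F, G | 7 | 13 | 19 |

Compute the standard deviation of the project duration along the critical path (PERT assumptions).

3.20 weeks

te_A = (11 + 4·14 + 23)/6 = 90/6 = 15; σ²_A = ((23−11)/6)² = 4.000
te_B = (5 + 4·6 + 7)/6 = 36/6 = 6; σ²_B = ((7−5)/6)² = 0.111
te_C = (6 + 4·10 + 14)/6 = 60/6 = 10; σ²_C = ((14−6)/6)² = 1.778
te_D = (2 + 4·4 + 6)/6 = 24/6 = 4; σ²_D = ((6−2)/6)² = 0.444
te_E = (4 + 4·7 + 16)/6 = 48/6 = 8; σ²_E = ((16−4)/6)² = 4.000
te_F = (2 + 4·4 + 6)/6 = 24/6 = 4; σ²_F = ((6−2)/6)² = 0.444
te_G = (8 + 4·14 + 20)/6 = 84/6 = 14; σ²_G = ((20−8)/6)² = 4.000
te_H = (7 + 4·13 + 19)/6 = 78/6 = 13; σ²_H = ((19−7)/6)² = 4.000

Forward pass:
ES_A = 0; EF_A = 15
ES_B = 0; EF_B = 6
ES_C = 0; EF_C = 10
ES_D = 10; EF_D = 10+4 = 14
ES_E = max(EF_A=15, EF_B=6) = 15; EF_E = 15+8 = 23
ES_F = max(EF_B=6, EF_D=14) = 14; EF_F = 14+4 = 18
ES_G = max(EF_B=6, EF_D=14) = 14; EF_G = 14+14 = 28
ES_H = max(EF_A=15, EF_E=23, EF_F=18, EF_G=28) = 28; EF_H = 28+13 = 41
Expected project duration μ = 41 weeks. Critical path: C → D → G → H.

Variance along critical path = 1.778 + 0.444 + 4.000 + 4.000 = 10.222
σ = √10.222 = 3.197 weeks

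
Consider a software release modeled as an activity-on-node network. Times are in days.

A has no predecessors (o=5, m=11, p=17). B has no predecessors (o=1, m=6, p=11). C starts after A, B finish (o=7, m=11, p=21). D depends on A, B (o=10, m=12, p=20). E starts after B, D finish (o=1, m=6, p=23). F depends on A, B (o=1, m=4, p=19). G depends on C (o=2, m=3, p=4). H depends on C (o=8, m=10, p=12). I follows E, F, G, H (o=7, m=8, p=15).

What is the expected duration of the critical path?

42 days

te_A = (5 + 4·11 + 17)/6 = 66/6 = 11
te_B = (1 + 4·6 + 11)/6 = 36/6 = 6
te_C = (7 + 4·11 + 21)/6 = 72/6 = 12
te_D = (10 + 4·12 + 20)/6 = 78/6 = 13
te_E = (1 + 4·6 + 23)/6 = 48/6 = 8
te_F = (1 + 4·4 + 19)/6 = 36/6 = 6
te_G = (2 + 4·3 + 4)/6 = 18/6 = 3
te_H = (8 + 4·10 + 12)/6 = 60/6 = 10
te_I = (7 + 4·8 + 15)/6 = 54/6 = 9

Forward pass:
ES_A = 0; EF_A = 11
ES_B = 0; EF_B = 6
ES_C = max(EF_A=11, EF_B=6) = 11; EF_C = 11+12 = 23
ES_D = max(EF_A=11, EF_B=6) = 11; EF_D = 11+13 = 24
ES_E = max(EF_B=6, EF_D=24) = 24; EF_E = 24+8 = 32
ES_F = max(EF_A=11, EF_B=6) = 11; EF_F = 11+6 = 17
ES_G = 23; EF_G = 23+3 = 26
ES_H = 23; EF_H = 23+10 = 33
ES_I = max(EF_E=32, EF_F=17, EF_G=26, EF_H=33) = 33; EF_I = 33+9 = 42
Expected project duration μ = 42 days. Critical path: A → C → H → I.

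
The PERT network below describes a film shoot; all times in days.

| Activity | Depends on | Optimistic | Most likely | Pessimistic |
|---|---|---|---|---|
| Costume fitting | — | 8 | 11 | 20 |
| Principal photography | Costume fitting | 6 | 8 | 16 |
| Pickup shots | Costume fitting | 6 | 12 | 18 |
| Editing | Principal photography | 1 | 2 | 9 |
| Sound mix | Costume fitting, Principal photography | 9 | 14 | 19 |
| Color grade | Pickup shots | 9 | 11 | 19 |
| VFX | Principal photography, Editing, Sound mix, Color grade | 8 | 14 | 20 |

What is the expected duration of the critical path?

te_Costume fitting = (8 + 4·11 + 20)/6 = 72/6 = 12
te_Principal photography = (6 + 4·8 + 16)/6 = 54/6 = 9
te_Pickup shots = (6 + 4·12 + 18)/6 = 72/6 = 12
te_Editing = (1 + 4·2 + 9)/6 = 18/6 = 3
te_Sound mix = (9 + 4·14 + 19)/6 = 84/6 = 14
te_Color grade = (9 + 4·11 + 19)/6 = 72/6 = 12
te_VFX = (8 + 4·14 + 20)/6 = 84/6 = 14

Forward pass:
ES_Costume fitting = 0; EF_Costume fitting = 12
ES_Principal photography = 12; EF_Principal photography = 12+9 = 21
ES_Pickup shots = 12; EF_Pickup shots = 12+12 = 24
ES_Editing = 21; EF_Editing = 21+3 = 24
ES_Sound mix = max(EF_Costume fitting=12, EF_Principal photography=21) = 21; EF_Sound mix = 21+14 = 35
ES_Color grade = 24; EF_Color grade = 24+12 = 36
ES_VFX = max(EF_Principal photography=21, EF_Editing=24, EF_Sound mix=35, EF_Color grade=36) = 36; EF_VFX = 36+14 = 50
Expected project duration μ = 50 days. Critical path: Costume fitting → Pickup shots → Color grade → VFX.

50 days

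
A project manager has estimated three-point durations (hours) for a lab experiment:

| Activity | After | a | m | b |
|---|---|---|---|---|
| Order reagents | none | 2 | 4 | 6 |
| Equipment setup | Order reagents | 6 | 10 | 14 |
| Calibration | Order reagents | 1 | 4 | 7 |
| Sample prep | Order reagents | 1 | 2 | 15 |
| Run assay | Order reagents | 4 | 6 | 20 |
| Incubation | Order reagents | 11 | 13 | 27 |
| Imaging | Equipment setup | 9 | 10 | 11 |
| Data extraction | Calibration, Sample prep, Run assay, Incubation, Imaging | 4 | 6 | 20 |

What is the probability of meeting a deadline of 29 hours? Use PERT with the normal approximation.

0.164

te_Order reagents = (2 + 4·4 + 6)/6 = 24/6 = 4; σ²_Order reagents = ((6−2)/6)² = 0.444
te_Equipment setup = (6 + 4·10 + 14)/6 = 60/6 = 10; σ²_Equipment setup = ((14−6)/6)² = 1.778
te_Calibration = (1 + 4·4 + 7)/6 = 24/6 = 4; σ²_Calibration = ((7−1)/6)² = 1.000
te_Sample prep = (1 + 4·2 + 15)/6 = 24/6 = 4; σ²_Sample prep = ((15−1)/6)² = 5.444
te_Run assay = (4 + 4·6 + 20)/6 = 48/6 = 8; σ²_Run assay = ((20−4)/6)² = 7.111
te_Incubation = (11 + 4·13 + 27)/6 = 90/6 = 15; σ²_Incubation = ((27−11)/6)² = 7.111
te_Imaging = (9 + 4·10 + 11)/6 = 60/6 = 10; σ²_Imaging = ((11−9)/6)² = 0.111
te_Data extraction = (4 + 4·6 + 20)/6 = 48/6 = 8; σ²_Data extraction = ((20−4)/6)² = 7.111

Forward pass:
ES_Order reagents = 0; EF_Order reagents = 4
ES_Equipment setup = 4; EF_Equipment setup = 4+10 = 14
ES_Calibration = 4; EF_Calibration = 4+4 = 8
ES_Sample prep = 4; EF_Sample prep = 4+4 = 8
ES_Run assay = 4; EF_Run assay = 4+8 = 12
ES_Incubation = 4; EF_Incubation = 4+15 = 19
ES_Imaging = 14; EF_Imaging = 14+10 = 24
ES_Data extraction = max(EF_Calibration=8, EF_Sample prep=8, EF_Run assay=12, EF_Incubation=19, EF_Imaging=24) = 24; EF_Data extraction = 24+8 = 32
Expected project duration μ = 32 hours. Critical path: Order reagents → Equipment setup → Imaging → Data extraction.

Variance along critical path = 0.444 + 1.778 + 0.111 + 7.111 = 9.444; σ = √9.444 = 3.073 hours.
Z = (29 − 32) / 3.073 = -0.976
P(T ≤ 29) = Φ(-0.976) ≈ 0.164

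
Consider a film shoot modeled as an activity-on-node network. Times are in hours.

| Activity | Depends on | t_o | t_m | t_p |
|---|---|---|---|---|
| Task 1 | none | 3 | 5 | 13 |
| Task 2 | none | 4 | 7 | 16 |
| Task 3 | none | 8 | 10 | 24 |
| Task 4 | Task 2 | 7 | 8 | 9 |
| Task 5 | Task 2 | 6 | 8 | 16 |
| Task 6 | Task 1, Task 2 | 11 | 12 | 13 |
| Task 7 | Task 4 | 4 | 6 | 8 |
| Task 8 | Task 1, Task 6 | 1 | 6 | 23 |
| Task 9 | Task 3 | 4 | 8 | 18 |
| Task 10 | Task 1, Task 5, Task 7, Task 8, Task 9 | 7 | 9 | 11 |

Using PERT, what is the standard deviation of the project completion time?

te_Task 1 = (3 + 4·5 + 13)/6 = 36/6 = 6; σ²_Task 1 = ((13−3)/6)² = 2.778
te_Task 2 = (4 + 4·7 + 16)/6 = 48/6 = 8; σ²_Task 2 = ((16−4)/6)² = 4.000
te_Task 3 = (8 + 4·10 + 24)/6 = 72/6 = 12; σ²_Task 3 = ((24−8)/6)² = 7.111
te_Task 4 = (7 + 4·8 + 9)/6 = 48/6 = 8; σ²_Task 4 = ((9−7)/6)² = 0.111
te_Task 5 = (6 + 4·8 + 16)/6 = 54/6 = 9; σ²_Task 5 = ((16−6)/6)² = 2.778
te_Task 6 = (11 + 4·12 + 13)/6 = 72/6 = 12; σ²_Task 6 = ((13−11)/6)² = 0.111
te_Task 7 = (4 + 4·6 + 8)/6 = 36/6 = 6; σ²_Task 7 = ((8−4)/6)² = 0.444
te_Task 8 = (1 + 4·6 + 23)/6 = 48/6 = 8; σ²_Task 8 = ((23−1)/6)² = 13.444
te_Task 9 = (4 + 4·8 + 18)/6 = 54/6 = 9; σ²_Task 9 = ((18−4)/6)² = 5.444
te_Task 10 = (7 + 4·9 + 11)/6 = 54/6 = 9; σ²_Task 10 = ((11−7)/6)² = 0.444

Forward pass:
ES_Task 1 = 0; EF_Task 1 = 6
ES_Task 2 = 0; EF_Task 2 = 8
ES_Task 3 = 0; EF_Task 3 = 12
ES_Task 4 = 8; EF_Task 4 = 8+8 = 16
ES_Task 5 = 8; EF_Task 5 = 8+9 = 17
ES_Task 6 = max(EF_Task 1=6, EF_Task 2=8) = 8; EF_Task 6 = 8+12 = 20
ES_Task 7 = 16; EF_Task 7 = 16+6 = 22
ES_Task 8 = max(EF_Task 1=6, EF_Task 6=20) = 20; EF_Task 8 = 20+8 = 28
ES_Task 9 = 12; EF_Task 9 = 12+9 = 21
ES_Task 10 = max(EF_Task 1=6, EF_Task 5=17, EF_Task 7=22, EF_Task 8=28, EF_Task 9=21) = 28; EF_Task 10 = 28+9 = 37
Expected project duration μ = 37 hours. Critical path: Task 2 → Task 6 → Task 8 → Task 10.

Variance along critical path = 4.000 + 0.111 + 13.444 + 0.444 = 18.000
σ = √18.000 = 4.243 hours

4.24 hours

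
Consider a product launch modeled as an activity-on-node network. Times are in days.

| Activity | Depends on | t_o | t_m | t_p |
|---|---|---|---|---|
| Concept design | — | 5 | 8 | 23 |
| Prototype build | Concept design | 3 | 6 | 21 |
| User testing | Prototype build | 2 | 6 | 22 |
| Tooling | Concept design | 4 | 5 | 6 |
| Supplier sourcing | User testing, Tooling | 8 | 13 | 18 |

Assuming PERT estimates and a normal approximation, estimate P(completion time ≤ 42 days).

0.702

te_Concept design = (5 + 4·8 + 23)/6 = 60/6 = 10; σ²_Concept design = ((23−5)/6)² = 9.000
te_Prototype build = (3 + 4·6 + 21)/6 = 48/6 = 8; σ²_Prototype build = ((21−3)/6)² = 9.000
te_User testing = (2 + 4·6 + 22)/6 = 48/6 = 8; σ²_User testing = ((22−2)/6)² = 11.111
te_Tooling = (4 + 4·5 + 6)/6 = 30/6 = 5; σ²_Tooling = ((6−4)/6)² = 0.111
te_Supplier sourcing = (8 + 4·13 + 18)/6 = 78/6 = 13; σ²_Supplier sourcing = ((18−8)/6)² = 2.778

Forward pass:
ES_Concept design = 0; EF_Concept design = 10
ES_Prototype build = 10; EF_Prototype build = 10+8 = 18
ES_User testing = 18; EF_User testing = 18+8 = 26
ES_Tooling = 10; EF_Tooling = 10+5 = 15
ES_Supplier sourcing = max(EF_User testing=26, EF_Tooling=15) = 26; EF_Supplier sourcing = 26+13 = 39
Expected project duration μ = 39 days. Critical path: Concept design → Prototype build → User testing → Supplier sourcing.

Variance along critical path = 9.000 + 9.000 + 11.111 + 2.778 = 31.889; σ = √31.889 = 5.647 days.
Z = (42 − 39) / 5.647 = 0.531
P(T ≤ 42) = Φ(0.531) ≈ 0.702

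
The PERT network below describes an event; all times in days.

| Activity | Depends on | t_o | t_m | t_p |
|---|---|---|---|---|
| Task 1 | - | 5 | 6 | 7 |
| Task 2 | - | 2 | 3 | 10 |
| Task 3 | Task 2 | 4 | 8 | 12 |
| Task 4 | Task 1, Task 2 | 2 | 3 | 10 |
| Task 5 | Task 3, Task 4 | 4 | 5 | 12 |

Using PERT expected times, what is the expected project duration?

te_Task 1 = (5 + 4·6 + 7)/6 = 36/6 = 6
te_Task 2 = (2 + 4·3 + 10)/6 = 24/6 = 4
te_Task 3 = (4 + 4·8 + 12)/6 = 48/6 = 8
te_Task 4 = (2 + 4·3 + 10)/6 = 24/6 = 4
te_Task 5 = (4 + 4·5 + 12)/6 = 36/6 = 6

Forward pass:
ES_Task 1 = 0; EF_Task 1 = 6
ES_Task 2 = 0; EF_Task 2 = 4
ES_Task 3 = 4; EF_Task 3 = 4+8 = 12
ES_Task 4 = max(EF_Task 1=6, EF_Task 2=4) = 6; EF_Task 4 = 6+4 = 10
ES_Task 5 = max(EF_Task 3=12, EF_Task 4=10) = 12; EF_Task 5 = 12+6 = 18
Expected project duration μ = 18 days. Critical path: Task 2 → Task 3 → Task 5.

18 days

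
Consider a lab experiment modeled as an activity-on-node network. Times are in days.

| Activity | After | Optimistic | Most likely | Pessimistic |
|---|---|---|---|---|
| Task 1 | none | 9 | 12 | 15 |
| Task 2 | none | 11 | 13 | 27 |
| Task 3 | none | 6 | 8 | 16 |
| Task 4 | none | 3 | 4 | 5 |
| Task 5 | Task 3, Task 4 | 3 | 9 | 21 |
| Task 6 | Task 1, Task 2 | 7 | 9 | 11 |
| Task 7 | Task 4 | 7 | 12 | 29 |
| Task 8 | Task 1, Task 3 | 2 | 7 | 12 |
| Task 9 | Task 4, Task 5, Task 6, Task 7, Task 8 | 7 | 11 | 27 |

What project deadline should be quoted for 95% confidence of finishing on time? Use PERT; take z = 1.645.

te_Task 1 = (9 + 4·12 + 15)/6 = 72/6 = 12; σ²_Task 1 = ((15−9)/6)² = 1.000
te_Task 2 = (11 + 4·13 + 27)/6 = 90/6 = 15; σ²_Task 2 = ((27−11)/6)² = 7.111
te_Task 3 = (6 + 4·8 + 16)/6 = 54/6 = 9; σ²_Task 3 = ((16−6)/6)² = 2.778
te_Task 4 = (3 + 4·4 + 5)/6 = 24/6 = 4; σ²_Task 4 = ((5−3)/6)² = 0.111
te_Task 5 = (3 + 4·9 + 21)/6 = 60/6 = 10; σ²_Task 5 = ((21−3)/6)² = 9.000
te_Task 6 = (7 + 4·9 + 11)/6 = 54/6 = 9; σ²_Task 6 = ((11−7)/6)² = 0.444
te_Task 7 = (7 + 4·12 + 29)/6 = 84/6 = 14; σ²_Task 7 = ((29−7)/6)² = 13.444
te_Task 8 = (2 + 4·7 + 12)/6 = 42/6 = 7; σ²_Task 8 = ((12−2)/6)² = 2.778
te_Task 9 = (7 + 4·11 + 27)/6 = 78/6 = 13; σ²_Task 9 = ((27−7)/6)² = 11.111

Forward pass:
ES_Task 1 = 0; EF_Task 1 = 12
ES_Task 2 = 0; EF_Task 2 = 15
ES_Task 3 = 0; EF_Task 3 = 9
ES_Task 4 = 0; EF_Task 4 = 4
ES_Task 5 = max(EF_Task 3=9, EF_Task 4=4) = 9; EF_Task 5 = 9+10 = 19
ES_Task 6 = max(EF_Task 1=12, EF_Task 2=15) = 15; EF_Task 6 = 15+9 = 24
ES_Task 7 = 4; EF_Task 7 = 4+14 = 18
ES_Task 8 = max(EF_Task 1=12, EF_Task 3=9) = 12; EF_Task 8 = 12+7 = 19
ES_Task 9 = max(EF_Task 4=4, EF_Task 5=19, EF_Task 6=24, EF_Task 7=18, EF_Task 8=19) = 24; EF_Task 9 = 24+13 = 37
Expected project duration μ = 37 days. Critical path: Task 2 → Task 6 → Task 9.

Variance along critical path = 7.111 + 0.444 + 11.111 = 18.667; σ = 4.320 days.
D = μ + z·σ = 37 + 1.645·4.320 = 44.1 days

44.1 days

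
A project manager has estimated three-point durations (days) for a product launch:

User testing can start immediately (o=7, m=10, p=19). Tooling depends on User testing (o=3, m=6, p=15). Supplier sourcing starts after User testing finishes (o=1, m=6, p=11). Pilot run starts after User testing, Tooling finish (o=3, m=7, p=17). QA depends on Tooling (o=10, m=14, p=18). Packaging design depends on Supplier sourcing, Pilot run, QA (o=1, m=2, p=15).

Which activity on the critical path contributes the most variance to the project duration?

te_User testing = (7 + 4·10 + 19)/6 = 66/6 = 11; σ²_User testing = ((19−7)/6)² = 4.000
te_Tooling = (3 + 4·6 + 15)/6 = 42/6 = 7; σ²_Tooling = ((15−3)/6)² = 4.000
te_Supplier sourcing = (1 + 4·6 + 11)/6 = 36/6 = 6; σ²_Supplier sourcing = ((11−1)/6)² = 2.778
te_Pilot run = (3 + 4·7 + 17)/6 = 48/6 = 8; σ²_Pilot run = ((17−3)/6)² = 5.444
te_QA = (10 + 4·14 + 18)/6 = 84/6 = 14; σ²_QA = ((18−10)/6)² = 1.778
te_Packaging design = (1 + 4·2 + 15)/6 = 24/6 = 4; σ²_Packaging design = ((15−1)/6)² = 5.444

Forward pass:
ES_User testing = 0; EF_User testing = 11
ES_Tooling = 11; EF_Tooling = 11+7 = 18
ES_Supplier sourcing = 11; EF_Supplier sourcing = 11+6 = 17
ES_Pilot run = max(EF_User testing=11, EF_Tooling=18) = 18; EF_Pilot run = 18+8 = 26
ES_QA = 18; EF_QA = 18+14 = 32
ES_Packaging design = max(EF_Supplier sourcing=17, EF_Pilot run=26, EF_QA=32) = 32; EF_Packaging design = 32+4 = 36
Expected project duration μ = 36 days. Critical path: User testing → Tooling → QA → Packaging design.

Variances on critical path: σ²_User testing=4.000, σ²_Tooling=4.000, σ²_QA=1.778, σ²_Packaging design=5.444.
Largest is σ²_Packaging design = 5.444.

Packaging design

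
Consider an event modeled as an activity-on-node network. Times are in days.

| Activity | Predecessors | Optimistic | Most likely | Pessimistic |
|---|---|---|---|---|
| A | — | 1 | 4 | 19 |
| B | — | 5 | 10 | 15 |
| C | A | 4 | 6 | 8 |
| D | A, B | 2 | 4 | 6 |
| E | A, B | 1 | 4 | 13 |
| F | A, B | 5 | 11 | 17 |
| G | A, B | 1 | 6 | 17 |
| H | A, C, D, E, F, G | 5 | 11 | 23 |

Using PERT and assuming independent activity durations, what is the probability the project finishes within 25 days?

0.022

te_A = (1 + 4·4 + 19)/6 = 36/6 = 6; σ²_A = ((19−1)/6)² = 9.000
te_B = (5 + 4·10 + 15)/6 = 60/6 = 10; σ²_B = ((15−5)/6)² = 2.778
te_C = (4 + 4·6 + 8)/6 = 36/6 = 6; σ²_C = ((8−4)/6)² = 0.444
te_D = (2 + 4·4 + 6)/6 = 24/6 = 4; σ²_D = ((6−2)/6)² = 0.444
te_E = (1 + 4·4 + 13)/6 = 30/6 = 5; σ²_E = ((13−1)/6)² = 4.000
te_F = (5 + 4·11 + 17)/6 = 66/6 = 11; σ²_F = ((17−5)/6)² = 4.000
te_G = (1 + 4·6 + 17)/6 = 42/6 = 7; σ²_G = ((17−1)/6)² = 7.111
te_H = (5 + 4·11 + 23)/6 = 72/6 = 12; σ²_H = ((23−5)/6)² = 9.000

Forward pass:
ES_A = 0; EF_A = 6
ES_B = 0; EF_B = 10
ES_C = 6; EF_C = 6+6 = 12
ES_D = max(EF_A=6, EF_B=10) = 10; EF_D = 10+4 = 14
ES_E = max(EF_A=6, EF_B=10) = 10; EF_E = 10+5 = 15
ES_F = max(EF_A=6, EF_B=10) = 10; EF_F = 10+11 = 21
ES_G = max(EF_A=6, EF_B=10) = 10; EF_G = 10+7 = 17
ES_H = max(EF_A=6, EF_C=12, EF_D=14, EF_E=15, EF_F=21, EF_G=17) = 21; EF_H = 21+12 = 33
Expected project duration μ = 33 days. Critical path: B → F → H.

Variance along critical path = 2.778 + 4.000 + 9.000 = 15.778; σ = √15.778 = 3.972 days.
Z = (25 − 33) / 3.972 = -2.014
P(T ≤ 25) = Φ(-2.014) ≈ 0.022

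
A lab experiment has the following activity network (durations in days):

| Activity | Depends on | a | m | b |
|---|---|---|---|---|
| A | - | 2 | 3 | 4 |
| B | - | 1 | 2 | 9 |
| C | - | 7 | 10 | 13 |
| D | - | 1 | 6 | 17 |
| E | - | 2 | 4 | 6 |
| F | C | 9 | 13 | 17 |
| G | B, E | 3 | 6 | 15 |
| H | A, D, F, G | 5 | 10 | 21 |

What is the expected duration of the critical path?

te_A = (2 + 4·3 + 4)/6 = 18/6 = 3
te_B = (1 + 4·2 + 9)/6 = 18/6 = 3
te_C = (7 + 4·10 + 13)/6 = 60/6 = 10
te_D = (1 + 4·6 + 17)/6 = 42/6 = 7
te_E = (2 + 4·4 + 6)/6 = 24/6 = 4
te_F = (9 + 4·13 + 17)/6 = 78/6 = 13
te_G = (3 + 4·6 + 15)/6 = 42/6 = 7
te_H = (5 + 4·10 + 21)/6 = 66/6 = 11

Forward pass:
ES_A = 0; EF_A = 3
ES_B = 0; EF_B = 3
ES_C = 0; EF_C = 10
ES_D = 0; EF_D = 7
ES_E = 0; EF_E = 4
ES_F = 10; EF_F = 10+13 = 23
ES_G = max(EF_B=3, EF_E=4) = 4; EF_G = 4+7 = 11
ES_H = max(EF_A=3, EF_D=7, EF_F=23, EF_G=11) = 23; EF_H = 23+11 = 34
Expected project duration μ = 34 days. Critical path: C → F → H.

34 days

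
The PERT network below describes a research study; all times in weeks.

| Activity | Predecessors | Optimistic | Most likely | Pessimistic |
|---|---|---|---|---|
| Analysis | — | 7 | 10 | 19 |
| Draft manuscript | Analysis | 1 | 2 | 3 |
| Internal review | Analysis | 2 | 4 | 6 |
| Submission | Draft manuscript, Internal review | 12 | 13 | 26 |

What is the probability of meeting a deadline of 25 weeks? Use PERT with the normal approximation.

te_Analysis = (7 + 4·10 + 19)/6 = 66/6 = 11; σ²_Analysis = ((19−7)/6)² = 4.000
te_Draft manuscript = (1 + 4·2 + 3)/6 = 12/6 = 2; σ²_Draft manuscript = ((3−1)/6)² = 0.111
te_Internal review = (2 + 4·4 + 6)/6 = 24/6 = 4; σ²_Internal review = ((6−2)/6)² = 0.444
te_Submission = (12 + 4·13 + 26)/6 = 90/6 = 15; σ²_Submission = ((26−12)/6)² = 5.444

Forward pass:
ES_Analysis = 0; EF_Analysis = 11
ES_Draft manuscript = 11; EF_Draft manuscript = 11+2 = 13
ES_Internal review = 11; EF_Internal review = 11+4 = 15
ES_Submission = max(EF_Draft manuscript=13, EF_Internal review=15) = 15; EF_Submission = 15+15 = 30
Expected project duration μ = 30 weeks. Critical path: Analysis → Internal review → Submission.

Variance along critical path = 4.000 + 0.444 + 5.444 = 9.889; σ = √9.889 = 3.145 weeks.
Z = (25 − 30) / 3.145 = -1.590
P(T ≤ 25) = Φ(-1.590) ≈ 0.056

0.056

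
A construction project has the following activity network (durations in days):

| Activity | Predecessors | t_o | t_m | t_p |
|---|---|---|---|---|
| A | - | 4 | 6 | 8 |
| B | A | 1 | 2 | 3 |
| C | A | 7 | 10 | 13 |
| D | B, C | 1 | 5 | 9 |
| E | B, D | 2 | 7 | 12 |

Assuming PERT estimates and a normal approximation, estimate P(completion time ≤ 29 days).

0.658

te_A = (4 + 4·6 + 8)/6 = 36/6 = 6; σ²_A = ((8−4)/6)² = 0.444
te_B = (1 + 4·2 + 3)/6 = 12/6 = 2; σ²_B = ((3−1)/6)² = 0.111
te_C = (7 + 4·10 + 13)/6 = 60/6 = 10; σ²_C = ((13−7)/6)² = 1.000
te_D = (1 + 4·5 + 9)/6 = 30/6 = 5; σ²_D = ((9−1)/6)² = 1.778
te_E = (2 + 4·7 + 12)/6 = 42/6 = 7; σ²_E = ((12−2)/6)² = 2.778

Forward pass:
ES_A = 0; EF_A = 6
ES_B = 6; EF_B = 6+2 = 8
ES_C = 6; EF_C = 6+10 = 16
ES_D = max(EF_B=8, EF_C=16) = 16; EF_D = 16+5 = 21
ES_E = max(EF_B=8, EF_D=21) = 21; EF_E = 21+7 = 28
Expected project duration μ = 28 days. Critical path: A → C → D → E.

Variance along critical path = 0.444 + 1.000 + 1.778 + 2.778 = 6.000; σ = √6.000 = 2.449 days.
Z = (29 − 28) / 2.449 = 0.408
P(T ≤ 29) = Φ(0.408) ≈ 0.658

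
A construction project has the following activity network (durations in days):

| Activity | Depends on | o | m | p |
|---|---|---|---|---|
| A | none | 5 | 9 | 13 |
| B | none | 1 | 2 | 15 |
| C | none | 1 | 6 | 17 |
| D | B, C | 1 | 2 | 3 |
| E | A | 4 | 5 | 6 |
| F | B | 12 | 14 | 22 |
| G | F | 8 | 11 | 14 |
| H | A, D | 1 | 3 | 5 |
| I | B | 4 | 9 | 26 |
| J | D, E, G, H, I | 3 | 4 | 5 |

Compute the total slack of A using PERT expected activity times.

16 days

te_A = (5 + 4·9 + 13)/6 = 54/6 = 9
te_B = (1 + 4·2 + 15)/6 = 24/6 = 4
te_C = (1 + 4·6 + 17)/6 = 42/6 = 7
te_D = (1 + 4·2 + 3)/6 = 12/6 = 2
te_E = (4 + 4·5 + 6)/6 = 30/6 = 5
te_F = (12 + 4·14 + 22)/6 = 90/6 = 15
te_G = (8 + 4·11 + 14)/6 = 66/6 = 11
te_H = (1 + 4·3 + 5)/6 = 18/6 = 3
te_I = (4 + 4·9 + 26)/6 = 66/6 = 11
te_J = (3 + 4·4 + 5)/6 = 24/6 = 4

Forward pass:
ES_A = 0; EF_A = 9
ES_B = 0; EF_B = 4
ES_C = 0; EF_C = 7
ES_D = max(EF_B=4, EF_C=7) = 7; EF_D = 7+2 = 9
ES_E = 9; EF_E = 9+5 = 14
ES_F = 4; EF_F = 4+15 = 19
ES_G = 19; EF_G = 19+11 = 30
ES_H = max(EF_A=9, EF_D=9) = 9; EF_H = 9+3 = 12
ES_I = 4; EF_I = 4+11 = 15
ES_J = max(EF_D=9, EF_E=14, EF_G=30, EF_H=12, EF_I=15) = 30; EF_J = 30+4 = 34
Expected project duration μ = 34 days. Critical path: B → F → G → J.

Backward pass:
LF_J = 34; LS_J = 34−4 = 30
LF_I = LS_J = 30; LS_I = 30−11 = 19
LF_H = LS_J = 30; LS_H = 30−3 = 27
LF_G = LS_J = 30; LS_G = 30−11 = 19
LF_F = LS_G = 19; LS_F = 19−15 = 4
LF_E = LS_J = 30; LS_E = 30−5 = 25
LF_D = min(LS_H=27, LS_J=30) = 27; LS_D = 27−2 = 25
LF_C = LS_D = 25; LS_C = 25−7 = 18
LF_B = min(LS_D=25, LS_F=4, LS_I=19) = 4; LS_B = 4−4 = 0
LF_A = min(LS_E=25, LS_H=27) = 25; LS_A = 25−9 = 16
Slack_A = LS_A − ES_A = 16 − 0 = 16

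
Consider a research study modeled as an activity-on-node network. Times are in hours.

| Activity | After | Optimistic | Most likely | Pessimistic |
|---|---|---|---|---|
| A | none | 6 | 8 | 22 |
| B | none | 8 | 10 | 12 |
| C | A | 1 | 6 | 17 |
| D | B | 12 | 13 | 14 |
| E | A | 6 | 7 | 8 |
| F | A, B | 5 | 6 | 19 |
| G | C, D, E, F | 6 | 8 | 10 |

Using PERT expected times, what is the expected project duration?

31 hours

te_A = (6 + 4·8 + 22)/6 = 60/6 = 10
te_B = (8 + 4·10 + 12)/6 = 60/6 = 10
te_C = (1 + 4·6 + 17)/6 = 42/6 = 7
te_D = (12 + 4·13 + 14)/6 = 78/6 = 13
te_E = (6 + 4·7 + 8)/6 = 42/6 = 7
te_F = (5 + 4·6 + 19)/6 = 48/6 = 8
te_G = (6 + 4·8 + 10)/6 = 48/6 = 8

Forward pass:
ES_A = 0; EF_A = 10
ES_B = 0; EF_B = 10
ES_C = 10; EF_C = 10+7 = 17
ES_D = 10; EF_D = 10+13 = 23
ES_E = 10; EF_E = 10+7 = 17
ES_F = max(EF_A=10, EF_B=10) = 10; EF_F = 10+8 = 18
ES_G = max(EF_C=17, EF_D=23, EF_E=17, EF_F=18) = 23; EF_G = 23+8 = 31
Expected project duration μ = 31 hours. Critical path: B → D → G.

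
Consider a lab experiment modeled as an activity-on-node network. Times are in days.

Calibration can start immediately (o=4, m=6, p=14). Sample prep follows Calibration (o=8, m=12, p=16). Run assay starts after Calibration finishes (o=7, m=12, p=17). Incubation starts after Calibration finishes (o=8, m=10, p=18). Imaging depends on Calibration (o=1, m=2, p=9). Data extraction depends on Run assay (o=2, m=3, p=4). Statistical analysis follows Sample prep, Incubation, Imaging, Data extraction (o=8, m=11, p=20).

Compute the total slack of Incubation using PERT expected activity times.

4 days

te_Calibration = (4 + 4·6 + 14)/6 = 42/6 = 7
te_Sample prep = (8 + 4·12 + 16)/6 = 72/6 = 12
te_Run assay = (7 + 4·12 + 17)/6 = 72/6 = 12
te_Incubation = (8 + 4·10 + 18)/6 = 66/6 = 11
te_Imaging = (1 + 4·2 + 9)/6 = 18/6 = 3
te_Data extraction = (2 + 4·3 + 4)/6 = 18/6 = 3
te_Statistical analysis = (8 + 4·11 + 20)/6 = 72/6 = 12

Forward pass:
ES_Calibration = 0; EF_Calibration = 7
ES_Sample prep = 7; EF_Sample prep = 7+12 = 19
ES_Run assay = 7; EF_Run assay = 7+12 = 19
ES_Incubation = 7; EF_Incubation = 7+11 = 18
ES_Imaging = 7; EF_Imaging = 7+3 = 10
ES_Data extraction = 19; EF_Data extraction = 19+3 = 22
ES_Statistical analysis = max(EF_Sample prep=19, EF_Incubation=18, EF_Imaging=10, EF_Data extraction=22) = 22; EF_Statistical analysis = 22+12 = 34
Expected project duration μ = 34 days. Critical path: Calibration → Run assay → Data extraction → Statistical analysis.

Backward pass:
LF_Statistical analysis = 34; LS_Statistical analysis = 34−12 = 22
LF_Data extraction = LS_Statistical analysis = 22; LS_Data extraction = 22−3 = 19
LF_Imaging = LS_Statistical analysis = 22; LS_Imaging = 22−3 = 19
LF_Incubation = LS_Statistical analysis = 22; LS_Incubation = 22−11 = 11
LF_Run assay = LS_Data extraction = 19; LS_Run assay = 19−12 = 7
LF_Sample prep = LS_Statistical analysis = 22; LS_Sample prep = 22−12 = 10
LF_Calibration = min(LS_Sample prep=10, LS_Run assay=7, LS_Incubation=11, LS_Imaging=19) = 7; LS_Calibration = 7−7 = 0
Slack_Incubation = LS_Incubation − ES_Incubation = 11 − 7 = 4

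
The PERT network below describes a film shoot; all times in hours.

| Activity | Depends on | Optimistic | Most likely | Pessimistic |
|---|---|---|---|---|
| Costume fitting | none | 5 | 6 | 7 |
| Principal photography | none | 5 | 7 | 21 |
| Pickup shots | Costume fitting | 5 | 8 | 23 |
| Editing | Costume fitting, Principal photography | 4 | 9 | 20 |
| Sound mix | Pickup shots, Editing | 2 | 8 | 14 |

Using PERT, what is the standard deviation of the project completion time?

te_Costume fitting = (5 + 4·6 + 7)/6 = 36/6 = 6; σ²_Costume fitting = ((7−5)/6)² = 0.111
te_Principal photography = (5 + 4·7 + 21)/6 = 54/6 = 9; σ²_Principal photography = ((21−5)/6)² = 7.111
te_Pickup shots = (5 + 4·8 + 23)/6 = 60/6 = 10; σ²_Pickup shots = ((23−5)/6)² = 9.000
te_Editing = (4 + 4·9 + 20)/6 = 60/6 = 10; σ²_Editing = ((20−4)/6)² = 7.111
te_Sound mix = (2 + 4·8 + 14)/6 = 48/6 = 8; σ²_Sound mix = ((14−2)/6)² = 4.000

Forward pass:
ES_Costume fitting = 0; EF_Costume fitting = 6
ES_Principal photography = 0; EF_Principal photography = 9
ES_Pickup shots = 6; EF_Pickup shots = 6+10 = 16
ES_Editing = max(EF_Costume fitting=6, EF_Principal photography=9) = 9; EF_Editing = 9+10 = 19
ES_Sound mix = max(EF_Pickup shots=16, EF_Editing=19) = 19; EF_Sound mix = 19+8 = 27
Expected project duration μ = 27 hours. Critical path: Principal photography → Editing → Sound mix.

Variance along critical path = 7.111 + 7.111 + 4.000 = 18.222
σ = √18.222 = 4.269 hours

4.27 hours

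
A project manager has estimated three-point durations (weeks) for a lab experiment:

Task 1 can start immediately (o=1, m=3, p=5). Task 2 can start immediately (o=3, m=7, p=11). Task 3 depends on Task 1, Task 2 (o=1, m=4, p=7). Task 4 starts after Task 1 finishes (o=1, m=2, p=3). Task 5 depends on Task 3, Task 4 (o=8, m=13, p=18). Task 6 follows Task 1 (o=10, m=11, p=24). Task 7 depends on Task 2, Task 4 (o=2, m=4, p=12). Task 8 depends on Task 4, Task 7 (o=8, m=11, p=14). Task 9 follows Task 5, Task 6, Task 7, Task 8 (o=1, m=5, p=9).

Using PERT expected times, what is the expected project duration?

te_Task 1 = (1 + 4·3 + 5)/6 = 18/6 = 3
te_Task 2 = (3 + 4·7 + 11)/6 = 42/6 = 7
te_Task 3 = (1 + 4·4 + 7)/6 = 24/6 = 4
te_Task 4 = (1 + 4·2 + 3)/6 = 12/6 = 2
te_Task 5 = (8 + 4·13 + 18)/6 = 78/6 = 13
te_Task 6 = (10 + 4·11 + 24)/6 = 78/6 = 13
te_Task 7 = (2 + 4·4 + 12)/6 = 30/6 = 5
te_Task 8 = (8 + 4·11 + 14)/6 = 66/6 = 11
te_Task 9 = (1 + 4·5 + 9)/6 = 30/6 = 5

Forward pass:
ES_Task 1 = 0; EF_Task 1 = 3
ES_Task 2 = 0; EF_Task 2 = 7
ES_Task 3 = max(EF_Task 1=3, EF_Task 2=7) = 7; EF_Task 3 = 7+4 = 11
ES_Task 4 = 3; EF_Task 4 = 3+2 = 5
ES_Task 5 = max(EF_Task 3=11, EF_Task 4=5) = 11; EF_Task 5 = 11+13 = 24
ES_Task 6 = 3; EF_Task 6 = 3+13 = 16
ES_Task 7 = max(EF_Task 2=7, EF_Task 4=5) = 7; EF_Task 7 = 7+5 = 12
ES_Task 8 = max(EF_Task 4=5, EF_Task 7=12) = 12; EF_Task 8 = 12+11 = 23
ES_Task 9 = max(EF_Task 5=24, EF_Task 6=16, EF_Task 7=12, EF_Task 8=23) = 24; EF_Task 9 = 24+5 = 29
Expected project duration μ = 29 weeks. Critical path: Task 2 → Task 3 → Task 5 → Task 9.

29 weeks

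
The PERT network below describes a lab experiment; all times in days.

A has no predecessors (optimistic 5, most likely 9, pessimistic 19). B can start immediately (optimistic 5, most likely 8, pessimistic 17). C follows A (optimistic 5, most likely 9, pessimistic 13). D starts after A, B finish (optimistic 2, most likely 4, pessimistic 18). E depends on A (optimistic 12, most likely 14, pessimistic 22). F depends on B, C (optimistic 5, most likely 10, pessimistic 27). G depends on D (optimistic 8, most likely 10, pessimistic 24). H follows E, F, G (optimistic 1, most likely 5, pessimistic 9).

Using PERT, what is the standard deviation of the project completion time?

4.74 days

te_A = (5 + 4·9 + 19)/6 = 60/6 = 10; σ²_A = ((19−5)/6)² = 5.444
te_B = (5 + 4·8 + 17)/6 = 54/6 = 9; σ²_B = ((17−5)/6)² = 4.000
te_C = (5 + 4·9 + 13)/6 = 54/6 = 9; σ²_C = ((13−5)/6)² = 1.778
te_D = (2 + 4·4 + 18)/6 = 36/6 = 6; σ²_D = ((18−2)/6)² = 7.111
te_E = (12 + 4·14 + 22)/6 = 90/6 = 15; σ²_E = ((22−12)/6)² = 2.778
te_F = (5 + 4·10 + 27)/6 = 72/6 = 12; σ²_F = ((27−5)/6)² = 13.444
te_G = (8 + 4·10 + 24)/6 = 72/6 = 12; σ²_G = ((24−8)/6)² = 7.111
te_H = (1 + 4·5 + 9)/6 = 30/6 = 5; σ²_H = ((9−1)/6)² = 1.778

Forward pass:
ES_A = 0; EF_A = 10
ES_B = 0; EF_B = 9
ES_C = 10; EF_C = 10+9 = 19
ES_D = max(EF_A=10, EF_B=9) = 10; EF_D = 10+6 = 16
ES_E = 10; EF_E = 10+15 = 25
ES_F = max(EF_B=9, EF_C=19) = 19; EF_F = 19+12 = 31
ES_G = 16; EF_G = 16+12 = 28
ES_H = max(EF_E=25, EF_F=31, EF_G=28) = 31; EF_H = 31+5 = 36
Expected project duration μ = 36 days. Critical path: A → C → F → H.

Variance along critical path = 5.444 + 1.778 + 13.444 + 1.778 = 22.444
σ = √22.444 = 4.738 days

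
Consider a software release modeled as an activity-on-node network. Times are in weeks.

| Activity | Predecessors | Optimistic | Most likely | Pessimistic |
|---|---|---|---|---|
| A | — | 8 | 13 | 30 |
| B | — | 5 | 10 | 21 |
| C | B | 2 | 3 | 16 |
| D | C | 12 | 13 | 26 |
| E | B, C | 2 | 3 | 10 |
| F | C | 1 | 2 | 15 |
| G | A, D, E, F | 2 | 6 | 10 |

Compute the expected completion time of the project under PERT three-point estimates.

te_A = (8 + 4·13 + 30)/6 = 90/6 = 15
te_B = (5 + 4·10 + 21)/6 = 66/6 = 11
te_C = (2 + 4·3 + 16)/6 = 30/6 = 5
te_D = (12 + 4·13 + 26)/6 = 90/6 = 15
te_E = (2 + 4·3 + 10)/6 = 24/6 = 4
te_F = (1 + 4·2 + 15)/6 = 24/6 = 4
te_G = (2 + 4·6 + 10)/6 = 36/6 = 6

Forward pass:
ES_A = 0; EF_A = 15
ES_B = 0; EF_B = 11
ES_C = 11; EF_C = 11+5 = 16
ES_D = 16; EF_D = 16+15 = 31
ES_E = max(EF_B=11, EF_C=16) = 16; EF_E = 16+4 = 20
ES_F = 16; EF_F = 16+4 = 20
ES_G = max(EF_A=15, EF_D=31, EF_E=20, EF_F=20) = 31; EF_G = 31+6 = 37
Expected project duration μ = 37 weeks. Critical path: B → C → D → G.

37 weeks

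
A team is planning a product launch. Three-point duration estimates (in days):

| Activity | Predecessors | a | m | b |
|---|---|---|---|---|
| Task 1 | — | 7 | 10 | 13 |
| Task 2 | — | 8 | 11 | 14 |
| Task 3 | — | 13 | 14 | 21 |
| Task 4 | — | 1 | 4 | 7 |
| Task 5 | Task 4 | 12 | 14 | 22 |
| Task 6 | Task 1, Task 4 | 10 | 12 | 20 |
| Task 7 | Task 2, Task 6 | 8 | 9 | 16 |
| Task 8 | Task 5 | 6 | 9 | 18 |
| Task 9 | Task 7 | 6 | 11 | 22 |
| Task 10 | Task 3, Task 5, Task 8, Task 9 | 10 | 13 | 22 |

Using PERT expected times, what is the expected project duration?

te_Task 1 = (7 + 4·10 + 13)/6 = 60/6 = 10
te_Task 2 = (8 + 4·11 + 14)/6 = 66/6 = 11
te_Task 3 = (13 + 4·14 + 21)/6 = 90/6 = 15
te_Task 4 = (1 + 4·4 + 7)/6 = 24/6 = 4
te_Task 5 = (12 + 4·14 + 22)/6 = 90/6 = 15
te_Task 6 = (10 + 4·12 + 20)/6 = 78/6 = 13
te_Task 7 = (8 + 4·9 + 16)/6 = 60/6 = 10
te_Task 8 = (6 + 4·9 + 18)/6 = 60/6 = 10
te_Task 9 = (6 + 4·11 + 22)/6 = 72/6 = 12
te_Task 10 = (10 + 4·13 + 22)/6 = 84/6 = 14

Forward pass:
ES_Task 1 = 0; EF_Task 1 = 10
ES_Task 2 = 0; EF_Task 2 = 11
ES_Task 3 = 0; EF_Task 3 = 15
ES_Task 4 = 0; EF_Task 4 = 4
ES_Task 5 = 4; EF_Task 5 = 4+15 = 19
ES_Task 6 = max(EF_Task 1=10, EF_Task 4=4) = 10; EF_Task 6 = 10+13 = 23
ES_Task 7 = max(EF_Task 2=11, EF_Task 6=23) = 23; EF_Task 7 = 23+10 = 33
ES_Task 8 = 19; EF_Task 8 = 19+10 = 29
ES_Task 9 = 33; EF_Task 9 = 33+12 = 45
ES_Task 10 = max(EF_Task 3=15, EF_Task 5=19, EF_Task 8=29, EF_Task 9=45) = 45; EF_Task 10 = 45+14 = 59
Expected project duration μ = 59 days. Critical path: Task 1 → Task 6 → Task 7 → Task 9 → Task 10.

59 days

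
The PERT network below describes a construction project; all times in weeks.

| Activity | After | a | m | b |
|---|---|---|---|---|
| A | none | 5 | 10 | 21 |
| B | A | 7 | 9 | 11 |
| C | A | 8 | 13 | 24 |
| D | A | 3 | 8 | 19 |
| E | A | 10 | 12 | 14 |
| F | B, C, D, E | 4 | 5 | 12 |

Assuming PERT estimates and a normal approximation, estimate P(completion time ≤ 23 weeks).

te_A = (5 + 4·10 + 21)/6 = 66/6 = 11; σ²_A = ((21−5)/6)² = 7.111
te_B = (7 + 4·9 + 11)/6 = 54/6 = 9; σ²_B = ((11−7)/6)² = 0.444
te_C = (8 + 4·13 + 24)/6 = 84/6 = 14; σ²_C = ((24−8)/6)² = 7.111
te_D = (3 + 4·8 + 19)/6 = 54/6 = 9; σ²_D = ((19−3)/6)² = 7.111
te_E = (10 + 4·12 + 14)/6 = 72/6 = 12; σ²_E = ((14−10)/6)² = 0.444
te_F = (4 + 4·5 + 12)/6 = 36/6 = 6; σ²_F = ((12−4)/6)² = 1.778

Forward pass:
ES_A = 0; EF_A = 11
ES_B = 11; EF_B = 11+9 = 20
ES_C = 11; EF_C = 11+14 = 25
ES_D = 11; EF_D = 11+9 = 20
ES_E = 11; EF_E = 11+12 = 23
ES_F = max(EF_B=20, EF_C=25, EF_D=20, EF_E=23) = 25; EF_F = 25+6 = 31
Expected project duration μ = 31 weeks. Critical path: A → C → F.

Variance along critical path = 7.111 + 7.111 + 1.778 = 16.000; σ = √16.000 = 4.000 weeks.
Z = (23 − 31) / 4.000 = -2.000
P(T ≤ 23) = Φ(-2.000) ≈ 0.023

0.023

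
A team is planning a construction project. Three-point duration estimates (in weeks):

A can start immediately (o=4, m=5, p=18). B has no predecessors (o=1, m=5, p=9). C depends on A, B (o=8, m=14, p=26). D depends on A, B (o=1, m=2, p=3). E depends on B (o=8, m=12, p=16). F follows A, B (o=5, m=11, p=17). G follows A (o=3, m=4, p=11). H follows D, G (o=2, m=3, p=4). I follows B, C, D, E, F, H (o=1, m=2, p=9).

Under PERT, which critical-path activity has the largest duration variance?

te_A = (4 + 4·5 + 18)/6 = 42/6 = 7; σ²_A = ((18−4)/6)² = 5.444
te_B = (1 + 4·5 + 9)/6 = 30/6 = 5; σ²_B = ((9−1)/6)² = 1.778
te_C = (8 + 4·14 + 26)/6 = 90/6 = 15; σ²_C = ((26−8)/6)² = 9.000
te_D = (1 + 4·2 + 3)/6 = 12/6 = 2; σ²_D = ((3−1)/6)² = 0.111
te_E = (8 + 4·12 + 16)/6 = 72/6 = 12; σ²_E = ((16−8)/6)² = 1.778
te_F = (5 + 4·11 + 17)/6 = 66/6 = 11; σ²_F = ((17−5)/6)² = 4.000
te_G = (3 + 4·4 + 11)/6 = 30/6 = 5; σ²_G = ((11−3)/6)² = 1.778
te_H = (2 + 4·3 + 4)/6 = 18/6 = 3; σ²_H = ((4−2)/6)² = 0.111
te_I = (1 + 4·2 + 9)/6 = 18/6 = 3; σ²_I = ((9−1)/6)² = 1.778

Forward pass:
ES_A = 0; EF_A = 7
ES_B = 0; EF_B = 5
ES_C = max(EF_A=7, EF_B=5) = 7; EF_C = 7+15 = 22
ES_D = max(EF_A=7, EF_B=5) = 7; EF_D = 7+2 = 9
ES_E = 5; EF_E = 5+12 = 17
ES_F = max(EF_A=7, EF_B=5) = 7; EF_F = 7+11 = 18
ES_G = 7; EF_G = 7+5 = 12
ES_H = max(EF_D=9, EF_G=12) = 12; EF_H = 12+3 = 15
ES_I = max(EF_B=5, EF_C=22, EF_D=9, EF_E=17, EF_F=18, EF_H=15) = 22; EF_I = 22+3 = 25
Expected project duration μ = 25 weeks. Critical path: A → C → I.

Variances on critical path: σ²_A=5.444, σ²_C=9.000, σ²_I=1.778.
Largest is σ²_C = 9.000.

C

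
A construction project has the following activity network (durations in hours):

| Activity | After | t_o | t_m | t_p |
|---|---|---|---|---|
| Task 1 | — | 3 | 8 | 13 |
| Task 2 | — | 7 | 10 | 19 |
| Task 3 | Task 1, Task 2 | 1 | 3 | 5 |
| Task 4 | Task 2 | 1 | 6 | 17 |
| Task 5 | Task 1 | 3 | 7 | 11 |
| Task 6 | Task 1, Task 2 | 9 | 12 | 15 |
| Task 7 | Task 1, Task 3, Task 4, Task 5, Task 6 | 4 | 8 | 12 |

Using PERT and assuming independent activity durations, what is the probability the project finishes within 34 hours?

0.875

te_Task 1 = (3 + 4·8 + 13)/6 = 48/6 = 8; σ²_Task 1 = ((13−3)/6)² = 2.778
te_Task 2 = (7 + 4·10 + 19)/6 = 66/6 = 11; σ²_Task 2 = ((19−7)/6)² = 4.000
te_Task 3 = (1 + 4·3 + 5)/6 = 18/6 = 3; σ²_Task 3 = ((5−1)/6)² = 0.444
te_Task 4 = (1 + 4·6 + 17)/6 = 42/6 = 7; σ²_Task 4 = ((17−1)/6)² = 7.111
te_Task 5 = (3 + 4·7 + 11)/6 = 42/6 = 7; σ²_Task 5 = ((11−3)/6)² = 1.778
te_Task 6 = (9 + 4·12 + 15)/6 = 72/6 = 12; σ²_Task 6 = ((15−9)/6)² = 1.000
te_Task 7 = (4 + 4·8 + 12)/6 = 48/6 = 8; σ²_Task 7 = ((12−4)/6)² = 1.778

Forward pass:
ES_Task 1 = 0; EF_Task 1 = 8
ES_Task 2 = 0; EF_Task 2 = 11
ES_Task 3 = max(EF_Task 1=8, EF_Task 2=11) = 11; EF_Task 3 = 11+3 = 14
ES_Task 4 = 11; EF_Task 4 = 11+7 = 18
ES_Task 5 = 8; EF_Task 5 = 8+7 = 15
ES_Task 6 = max(EF_Task 1=8, EF_Task 2=11) = 11; EF_Task 6 = 11+12 = 23
ES_Task 7 = max(EF_Task 1=8, EF_Task 3=14, EF_Task 4=18, EF_Task 5=15, EF_Task 6=23) = 23; EF_Task 7 = 23+8 = 31
Expected project duration μ = 31 hours. Critical path: Task 2 → Task 6 → Task 7.

Variance along critical path = 4.000 + 1.000 + 1.778 = 6.778; σ = √6.778 = 2.603 hours.
Z = (34 − 31) / 2.603 = 1.152
P(T ≤ 34) = Φ(1.152) ≈ 0.875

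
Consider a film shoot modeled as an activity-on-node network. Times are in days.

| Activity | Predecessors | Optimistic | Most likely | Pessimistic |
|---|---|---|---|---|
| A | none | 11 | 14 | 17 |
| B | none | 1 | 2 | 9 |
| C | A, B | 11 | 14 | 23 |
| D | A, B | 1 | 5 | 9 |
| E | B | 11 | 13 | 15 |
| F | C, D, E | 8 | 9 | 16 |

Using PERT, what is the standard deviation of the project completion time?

2.60 days

te_A = (11 + 4·14 + 17)/6 = 84/6 = 14; σ²_A = ((17−11)/6)² = 1.000
te_B = (1 + 4·2 + 9)/6 = 18/6 = 3; σ²_B = ((9−1)/6)² = 1.778
te_C = (11 + 4·14 + 23)/6 = 90/6 = 15; σ²_C = ((23−11)/6)² = 4.000
te_D = (1 + 4·5 + 9)/6 = 30/6 = 5; σ²_D = ((9−1)/6)² = 1.778
te_E = (11 + 4·13 + 15)/6 = 78/6 = 13; σ²_E = ((15−11)/6)² = 0.444
te_F = (8 + 4·9 + 16)/6 = 60/6 = 10; σ²_F = ((16−8)/6)² = 1.778

Forward pass:
ES_A = 0; EF_A = 14
ES_B = 0; EF_B = 3
ES_C = max(EF_A=14, EF_B=3) = 14; EF_C = 14+15 = 29
ES_D = max(EF_A=14, EF_B=3) = 14; EF_D = 14+5 = 19
ES_E = 3; EF_E = 3+13 = 16
ES_F = max(EF_C=29, EF_D=19, EF_E=16) = 29; EF_F = 29+10 = 39
Expected project duration μ = 39 days. Critical path: A → C → F.

Variance along critical path = 1.000 + 4.000 + 1.778 = 6.778
σ = √6.778 = 2.603 days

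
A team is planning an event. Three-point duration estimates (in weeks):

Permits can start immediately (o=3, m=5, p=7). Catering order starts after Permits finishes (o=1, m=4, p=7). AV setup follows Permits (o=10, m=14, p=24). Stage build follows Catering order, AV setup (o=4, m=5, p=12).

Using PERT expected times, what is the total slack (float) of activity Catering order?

te_Permits = (3 + 4·5 + 7)/6 = 30/6 = 5
te_Catering order = (1 + 4·4 + 7)/6 = 24/6 = 4
te_AV setup = (10 + 4·14 + 24)/6 = 90/6 = 15
te_Stage build = (4 + 4·5 + 12)/6 = 36/6 = 6

Forward pass:
ES_Permits = 0; EF_Permits = 5
ES_Catering order = 5; EF_Catering order = 5+4 = 9
ES_AV setup = 5; EF_AV setup = 5+15 = 20
ES_Stage build = max(EF_Catering order=9, EF_AV setup=20) = 20; EF_Stage build = 20+6 = 26
Expected project duration μ = 26 weeks. Critical path: Permits → AV setup → Stage build.

Backward pass:
LF_Stage build = 26; LS_Stage build = 26−6 = 20
LF_AV setup = LS_Stage build = 20; LS_AV setup = 20−15 = 5
LF_Catering order = LS_Stage build = 20; LS_Catering order = 20−4 = 16
LF_Permits = min(LS_Catering order=16, LS_AV setup=5) = 5; LS_Permits = 5−5 = 0
Slack_Catering order = LS_Catering order − ES_Catering order = 16 − 5 = 11

11 weeks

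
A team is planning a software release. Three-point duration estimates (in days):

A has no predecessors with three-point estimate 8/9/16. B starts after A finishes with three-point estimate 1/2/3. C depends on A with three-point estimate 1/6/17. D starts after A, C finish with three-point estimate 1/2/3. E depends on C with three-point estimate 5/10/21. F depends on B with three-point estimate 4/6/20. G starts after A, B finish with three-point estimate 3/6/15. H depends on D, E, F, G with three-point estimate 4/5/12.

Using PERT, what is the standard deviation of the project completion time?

4.22 days

te_A = (8 + 4·9 + 16)/6 = 60/6 = 10; σ²_A = ((16−8)/6)² = 1.778
te_B = (1 + 4·2 + 3)/6 = 12/6 = 2; σ²_B = ((3−1)/6)² = 0.111
te_C = (1 + 4·6 + 17)/6 = 42/6 = 7; σ²_C = ((17−1)/6)² = 7.111
te_D = (1 + 4·2 + 3)/6 = 12/6 = 2; σ²_D = ((3−1)/6)² = 0.111
te_E = (5 + 4·10 + 21)/6 = 66/6 = 11; σ²_E = ((21−5)/6)² = 7.111
te_F = (4 + 4·6 + 20)/6 = 48/6 = 8; σ²_F = ((20−4)/6)² = 7.111
te_G = (3 + 4·6 + 15)/6 = 42/6 = 7; σ²_G = ((15−3)/6)² = 4.000
te_H = (4 + 4·5 + 12)/6 = 36/6 = 6; σ²_H = ((12−4)/6)² = 1.778

Forward pass:
ES_A = 0; EF_A = 10
ES_B = 10; EF_B = 10+2 = 12
ES_C = 10; EF_C = 10+7 = 17
ES_D = max(EF_A=10, EF_C=17) = 17; EF_D = 17+2 = 19
ES_E = 17; EF_E = 17+11 = 28
ES_F = 12; EF_F = 12+8 = 20
ES_G = max(EF_A=10, EF_B=12) = 12; EF_G = 12+7 = 19
ES_H = max(EF_D=19, EF_E=28, EF_F=20, EF_G=19) = 28; EF_H = 28+6 = 34
Expected project duration μ = 34 days. Critical path: A → C → E → H.

Variance along critical path = 1.778 + 7.111 + 7.111 + 1.778 = 17.778
σ = √17.778 = 4.216 days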